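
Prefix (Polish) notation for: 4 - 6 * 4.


'*' binds tighter: tree is (- 4 (* 6 4))
Prefix: - 4 * 6 4


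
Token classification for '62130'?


Pattern: digits only
Type: INTEGER_LITERAL


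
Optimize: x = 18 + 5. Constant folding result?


18 + 5 = 23 at compile time
Optimized: x = 23


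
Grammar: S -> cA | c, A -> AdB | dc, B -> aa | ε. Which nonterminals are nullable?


A nonterminal is nullable iff some alternative derives ε (directly, or every symbol in it is nullable)
Nullable: {B}


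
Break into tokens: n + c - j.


Scan left to right, longest-match per lexeme
Tokens: ID(n), OP(+), ID(c), OP(-), ID(j)


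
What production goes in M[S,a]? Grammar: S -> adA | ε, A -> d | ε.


For [S, a]: 'a' ∈ FIRST(adA)
Entry: S -> adA


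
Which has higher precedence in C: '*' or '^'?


'*' is multiplicative (level 10); '^' is bitwise XOR (level 4)
Higher level binds tighter
'*' has higher precedence than '^'


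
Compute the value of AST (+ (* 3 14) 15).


Evaluate inner: (* 3 14) = 42
Evaluate root: (+ 42 15) = 57
Result: 57


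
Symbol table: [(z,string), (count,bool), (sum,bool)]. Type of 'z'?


Lookup 'z' → type string


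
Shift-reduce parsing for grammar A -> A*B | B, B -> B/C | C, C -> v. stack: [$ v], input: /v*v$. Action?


'v' on top is the handle for C -> v
Action: reduce (C -> v)


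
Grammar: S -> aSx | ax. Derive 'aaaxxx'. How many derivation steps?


Derivation: S => aSx => aaSxx => aaaxxx
Steps: 3


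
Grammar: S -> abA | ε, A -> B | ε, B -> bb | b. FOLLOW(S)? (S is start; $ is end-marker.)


$ ∈ FOLLOW(S). For each A -> αBβ: add FIRST(β)\{ε} to FOLLOW(B); if β nullable, add FOLLOW(A).
FOLLOW(S) = {$}


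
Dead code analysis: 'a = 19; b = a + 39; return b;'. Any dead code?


a is read by b's definition; b is returned
No dead code


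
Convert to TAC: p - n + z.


Break into single-operator statements:
t1 = p - n
t2 = t1 + z


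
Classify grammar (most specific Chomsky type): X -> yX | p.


Right-linear: every RHS is a terminal or a terminal followed by one nonterminal
Classification: Type 3 (Regular)


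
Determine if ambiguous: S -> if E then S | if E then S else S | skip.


dangling else: 'if E then if E then skip else skip' parses two ways
Ambiguous


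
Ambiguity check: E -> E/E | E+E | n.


'n/n+n' has two parse trees (no precedence encoded between / and +)
Ambiguous


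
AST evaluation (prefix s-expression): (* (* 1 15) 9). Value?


Evaluate inner: (* 1 15) = 15
Evaluate root: (* 15 9) = 135
Result: 135


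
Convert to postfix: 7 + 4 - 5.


Left to right (same or higher precedence on left)
Postfix: 7 4 + 5 -


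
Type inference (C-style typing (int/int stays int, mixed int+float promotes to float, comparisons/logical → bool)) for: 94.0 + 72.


Operand types: float + int
Rule: mixed int/float promotes to float; int/int stays int
Result type: float


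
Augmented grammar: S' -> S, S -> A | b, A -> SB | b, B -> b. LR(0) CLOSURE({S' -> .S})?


Start: S' -> .S
For each item with dot before a nonterminal B, add B -> .γ for every B-production
Closure: [S' -> .S, S -> .A, S -> .b, A -> .SB, A -> .b]


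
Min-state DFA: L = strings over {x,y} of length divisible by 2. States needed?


Track length mod 2: states 0..1, accept at 0
Minimal DFA: 2 states


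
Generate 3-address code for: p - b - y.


Break into single-operator statements:
t1 = p - b
t2 = t1 - y


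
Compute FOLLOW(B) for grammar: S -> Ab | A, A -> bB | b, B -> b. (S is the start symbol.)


$ ∈ FOLLOW(S). For each A -> αBβ: add FIRST(β)\{ε} to FOLLOW(B); if β nullable, add FOLLOW(A).
FOLLOW(B) = {$, b}


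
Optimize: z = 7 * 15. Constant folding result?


7 * 15 = 105 at compile time
Optimized: z = 105


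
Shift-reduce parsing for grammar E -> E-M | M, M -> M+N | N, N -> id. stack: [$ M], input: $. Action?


lookahead ∉ {+} so M won't extend; reduce E -> M
Action: reduce (E -> M)


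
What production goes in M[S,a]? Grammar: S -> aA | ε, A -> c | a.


For [S, a]: 'a' ∈ FIRST(aA)
Entry: S -> aA


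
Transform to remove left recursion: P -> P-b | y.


Left-recursive alternatives: P-b; non-recursive: y
Introduce P': P -> yP', P' -> -bP' | ε


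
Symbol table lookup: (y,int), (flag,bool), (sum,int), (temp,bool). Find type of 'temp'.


Lookup 'temp' → type bool


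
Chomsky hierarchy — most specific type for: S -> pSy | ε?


Single nonterminal LHS, but p^n y^n is not regular
Classification: Type 2 (Context-Free)


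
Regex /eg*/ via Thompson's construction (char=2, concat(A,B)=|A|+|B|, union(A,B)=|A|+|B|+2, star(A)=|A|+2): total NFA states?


Syntax tree has 2 char leaf(s), 0 union(s), 1 star(s)
chars contribute 2×2 = 4; each union adds +2; each star adds +2
Total: 4 + 0 + 2 = 6 states


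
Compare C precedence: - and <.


'-' is additive (level 9); '<' is relational (level 7)
Higher level binds tighter
'-' has higher precedence than '<'


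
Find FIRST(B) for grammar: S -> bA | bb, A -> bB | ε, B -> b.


Per alternative of B: FIRST(b) = {b}
FIRST(B) = {b}


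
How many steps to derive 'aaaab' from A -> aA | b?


Derivation: A => aA => aaA => aaaA => aaaaA => aaaab
Steps: 5


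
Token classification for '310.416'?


Pattern: digits with a decimal point
Type: FLOAT_LITERAL


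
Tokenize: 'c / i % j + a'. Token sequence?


Scan left to right, longest-match per lexeme
Tokens: ID(c), OP(/), ID(i), OP(%), ID(j), OP(+), ID(a)


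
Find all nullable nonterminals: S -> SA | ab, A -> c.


A nonterminal is nullable iff some alternative derives ε (directly, or every symbol in it is nullable)
Nullable: {}


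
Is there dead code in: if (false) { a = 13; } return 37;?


condition is constant false, so the whole block is unreachable
Dead: 'if (false) { a = 13; }'


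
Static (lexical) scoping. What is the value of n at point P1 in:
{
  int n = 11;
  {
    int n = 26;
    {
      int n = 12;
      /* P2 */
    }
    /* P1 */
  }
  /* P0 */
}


n declared in the same block as P1
n = 26


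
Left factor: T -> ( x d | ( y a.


Common prefix: '('
Factored: T -> ( T', T' -> x d | y a


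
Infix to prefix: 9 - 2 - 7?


left-to-right (same/higher precedence on left): tree is (- (- 9 2) 7)
Prefix: - - 9 2 7


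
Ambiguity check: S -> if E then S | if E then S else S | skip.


dangling else: 'if E then if E then skip else skip' parses two ways
Ambiguous


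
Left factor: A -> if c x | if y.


Common prefix: 'if'
Factored: A -> if A', A' -> c x | y


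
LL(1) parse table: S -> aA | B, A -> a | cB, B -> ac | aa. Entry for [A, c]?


For [A, c]: 'c' ∈ FIRST(cB)
Entry: A -> cB


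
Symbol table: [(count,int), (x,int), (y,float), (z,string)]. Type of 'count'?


Lookup 'count' → type int


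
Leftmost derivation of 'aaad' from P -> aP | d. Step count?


Derivation: P => aP => aaP => aaaP => aaad
Steps: 4


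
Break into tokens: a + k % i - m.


Scan left to right, longest-match per lexeme
Tokens: ID(a), OP(+), ID(k), OP(%), ID(i), OP(-), ID(m)


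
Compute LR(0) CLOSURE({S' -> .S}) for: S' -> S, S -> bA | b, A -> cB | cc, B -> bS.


Start: S' -> .S
For each item with dot before a nonterminal B, add B -> .γ for every B-production
Closure: [S' -> .S, S -> .bA, S -> .b]


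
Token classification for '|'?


Pattern: operator symbol
Type: OPERATOR


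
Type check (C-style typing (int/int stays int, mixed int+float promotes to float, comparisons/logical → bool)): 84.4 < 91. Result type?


Operand types: float < int
Rule: comparison yields bool
Result type: bool


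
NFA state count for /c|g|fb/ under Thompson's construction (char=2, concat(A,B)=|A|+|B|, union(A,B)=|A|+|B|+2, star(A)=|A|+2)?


Syntax tree has 4 char leaf(s), 2 union(s), 0 star(s)
chars contribute 4×2 = 8; each union adds +2; each star adds +2
Total: 8 + 4 + 0 = 12 states


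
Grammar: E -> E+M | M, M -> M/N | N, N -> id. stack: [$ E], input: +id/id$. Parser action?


shift '+' to continue E -> E+M
Action: shift


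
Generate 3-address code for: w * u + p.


Break into single-operator statements:
t1 = w * u
t2 = t1 + p


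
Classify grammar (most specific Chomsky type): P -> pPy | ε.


Single nonterminal LHS, but p^n y^n is not regular
Classification: Type 2 (Context-Free)


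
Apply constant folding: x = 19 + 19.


19 + 19 = 38 at compile time
Optimized: x = 38


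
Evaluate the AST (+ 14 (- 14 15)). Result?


Evaluate inner: (- 14 15) = -1
Evaluate root: (+ 14 -1) = 13
Result: 13


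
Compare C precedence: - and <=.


'-' is additive (level 9); '<=' is relational (level 7)
Higher level binds tighter
'-' has higher precedence than '<='


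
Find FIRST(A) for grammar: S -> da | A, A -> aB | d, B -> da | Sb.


Per alternative of A: FIRST(aB) = {a}; FIRST(d) = {d}
FIRST(A) = {a, d}


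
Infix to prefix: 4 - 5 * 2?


'*' binds tighter: tree is (- 4 (* 5 2))
Prefix: - 4 * 5 2


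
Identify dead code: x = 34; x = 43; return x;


first assignment to x is overwritten before any read
Dead: 'x = 34'


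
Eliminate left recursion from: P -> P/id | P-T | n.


Left-recursive alternatives: P/id, P-T; non-recursive: n
Introduce P': P -> nP', P' -> /idP' | -TP' | ε


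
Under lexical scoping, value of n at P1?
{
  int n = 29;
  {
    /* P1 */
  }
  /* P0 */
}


P1's block does not declare n; resolves to the enclosing declaration at depth 0
n = 29


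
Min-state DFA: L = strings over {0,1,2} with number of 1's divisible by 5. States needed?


Track (count of 1) mod 5: states 0..4, accept at 0
Minimal DFA: 5 states


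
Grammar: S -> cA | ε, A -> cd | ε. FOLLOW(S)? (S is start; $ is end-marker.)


$ ∈ FOLLOW(S). For each A -> αBβ: add FIRST(β)\{ε} to FOLLOW(B); if β nullable, add FOLLOW(A).
FOLLOW(S) = {$}


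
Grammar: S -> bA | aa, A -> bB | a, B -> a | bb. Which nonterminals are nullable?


A nonterminal is nullable iff some alternative derives ε (directly, or every symbol in it is nullable)
Nullable: {}


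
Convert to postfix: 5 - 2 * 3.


* has higher precedence, evaluate 2*3 first
Postfix: 5 2 3 * -


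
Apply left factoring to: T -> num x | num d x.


Common prefix: 'num'
Factored: T -> num T', T' -> x | d x


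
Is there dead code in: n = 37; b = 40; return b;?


n is assigned but never read
Dead: 'n = 37'


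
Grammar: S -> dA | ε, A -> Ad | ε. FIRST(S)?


Per alternative of S: FIRST(dA) = {d}; FIRST(ε) = {ε}
FIRST(S) = {d, ε}


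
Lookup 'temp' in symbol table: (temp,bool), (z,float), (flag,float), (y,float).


Lookup 'temp' → type bool


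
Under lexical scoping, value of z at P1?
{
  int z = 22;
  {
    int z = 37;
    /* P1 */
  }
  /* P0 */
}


z declared in the same block as P1
z = 37


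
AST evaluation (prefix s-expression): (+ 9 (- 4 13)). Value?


Evaluate inner: (- 4 13) = -9
Evaluate root: (+ 9 -9) = 0
Result: 0


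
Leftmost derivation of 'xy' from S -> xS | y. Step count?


Derivation: S => xS => xy
Steps: 2


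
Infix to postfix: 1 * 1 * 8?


Left to right (same or higher precedence on left)
Postfix: 1 1 * 8 *


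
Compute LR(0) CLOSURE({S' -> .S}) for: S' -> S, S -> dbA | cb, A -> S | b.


Start: S' -> .S
For each item with dot before a nonterminal B, add B -> .γ for every B-production
Closure: [S' -> .S, S -> .dbA, S -> .cb]


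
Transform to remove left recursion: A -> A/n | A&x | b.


Left-recursive alternatives: A/n, A&x; non-recursive: b
Introduce A': A -> bA', A' -> /nA' | &xA' | ε


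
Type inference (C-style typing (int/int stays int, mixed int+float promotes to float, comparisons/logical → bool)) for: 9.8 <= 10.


Operand types: float <= int
Rule: comparison yields bool
Result type: bool


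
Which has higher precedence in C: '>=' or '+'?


'+' is additive (level 9); '>=' is relational (level 7)
Higher level binds tighter
'+' has higher precedence than '>='


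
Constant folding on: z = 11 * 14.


11 * 14 = 154 at compile time
Optimized: z = 154


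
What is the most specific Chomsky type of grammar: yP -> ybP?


LHS has context (more than one symbol) and |LHS| ≤ |RHS|
Classification: Type 1 (Context-Sensitive)


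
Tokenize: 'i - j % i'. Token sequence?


Scan left to right, longest-match per lexeme
Tokens: ID(i), OP(-), ID(j), OP(%), ID(i)


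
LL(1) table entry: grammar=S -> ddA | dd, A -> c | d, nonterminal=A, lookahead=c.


For [A, c]: 'c' ∈ FIRST(c)
Entry: A -> c


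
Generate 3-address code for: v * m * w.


Break into single-operator statements:
t1 = v * m
t2 = t1 * w


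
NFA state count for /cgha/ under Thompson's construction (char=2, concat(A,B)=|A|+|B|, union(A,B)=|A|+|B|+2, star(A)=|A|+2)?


Syntax tree has 4 char leaf(s), 0 union(s), 0 star(s)
chars contribute 4×2 = 8; each union adds +2; each star adds +2
Total: 8 + 0 + 0 = 8 states


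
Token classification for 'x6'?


Pattern: letter/underscore followed by alphanumerics, not a keyword
Type: IDENTIFIER


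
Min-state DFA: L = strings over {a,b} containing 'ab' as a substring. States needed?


KMP-style automaton: 2 progress states + 1 absorbing accept = 3
Minimal DFA: 3 states


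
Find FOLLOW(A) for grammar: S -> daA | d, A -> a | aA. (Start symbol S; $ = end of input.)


$ ∈ FOLLOW(S). For each A -> αBβ: add FIRST(β)\{ε} to FOLLOW(B); if β nullable, add FOLLOW(A).
FOLLOW(A) = {$}


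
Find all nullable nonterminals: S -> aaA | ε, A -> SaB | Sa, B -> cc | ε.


A nonterminal is nullable iff some alternative derives ε (directly, or every symbol in it is nullable)
Nullable: {B, S}


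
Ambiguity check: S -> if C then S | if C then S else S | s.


dangling else: 'if C then if C then s else s' parses two ways
Ambiguous


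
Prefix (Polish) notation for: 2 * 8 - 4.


left-to-right (same/higher precedence on left): tree is (- (* 2 8) 4)
Prefix: - * 2 8 4


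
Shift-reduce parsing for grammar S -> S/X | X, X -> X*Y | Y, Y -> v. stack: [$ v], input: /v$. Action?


'v' on top is the handle for Y -> v
Action: reduce (Y -> v)


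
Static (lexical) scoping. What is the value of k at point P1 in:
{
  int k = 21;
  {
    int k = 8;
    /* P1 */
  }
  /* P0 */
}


k declared in the same block as P1
k = 8


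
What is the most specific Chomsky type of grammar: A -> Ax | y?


Left-linear: every RHS is a terminal or one nonterminal followed by a terminal
Classification: Type 3 (Regular)


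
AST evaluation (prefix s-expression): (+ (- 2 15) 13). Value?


Evaluate inner: (- 2 15) = -13
Evaluate root: (+ -13 13) = 0
Result: 0


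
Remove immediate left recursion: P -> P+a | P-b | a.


Left-recursive alternatives: P+a, P-b; non-recursive: a
Introduce P': P -> aP', P' -> +aP' | -bP' | ε


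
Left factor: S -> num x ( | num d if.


Common prefix: 'num'
Factored: S -> num S', S' -> x ( | d if


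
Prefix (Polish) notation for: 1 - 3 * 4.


'*' binds tighter: tree is (- 1 (* 3 4))
Prefix: - 1 * 3 4


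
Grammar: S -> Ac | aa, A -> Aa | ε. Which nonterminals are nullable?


A nonterminal is nullable iff some alternative derives ε (directly, or every symbol in it is nullable)
Nullable: {A}


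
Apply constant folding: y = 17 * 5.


17 * 5 = 85 at compile time
Optimized: y = 85


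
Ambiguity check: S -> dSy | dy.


balanced d^n…y^n: each string has a unique parse
Unambiguous


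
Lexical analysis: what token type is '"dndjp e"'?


Pattern: double-quoted sequence
Type: STRING_LITERAL


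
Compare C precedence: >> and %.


'%' is multiplicative (level 10); '>>' is shift (level 8)
Higher level binds tighter
'%' has higher precedence than '>>'


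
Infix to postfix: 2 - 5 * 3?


* has higher precedence, evaluate 5*3 first
Postfix: 2 5 3 * -


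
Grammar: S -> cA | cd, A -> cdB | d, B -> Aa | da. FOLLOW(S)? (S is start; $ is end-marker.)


$ ∈ FOLLOW(S). For each A -> αBβ: add FIRST(β)\{ε} to FOLLOW(B); if β nullable, add FOLLOW(A).
FOLLOW(S) = {$}


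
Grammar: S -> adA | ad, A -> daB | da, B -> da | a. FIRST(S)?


Per alternative of S: FIRST(adA) = {a}; FIRST(ad) = {a}
FIRST(S) = {a}


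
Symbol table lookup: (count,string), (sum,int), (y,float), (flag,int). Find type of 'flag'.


Lookup 'flag' → type int


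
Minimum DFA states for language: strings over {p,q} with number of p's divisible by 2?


Track (count of p) mod 2: states 0..1, accept at 0
Minimal DFA: 2 states


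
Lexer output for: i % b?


Scan left to right, longest-match per lexeme
Tokens: ID(i), OP(%), ID(b)


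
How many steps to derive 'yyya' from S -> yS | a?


Derivation: S => yS => yyS => yyyS => yyya
Steps: 4


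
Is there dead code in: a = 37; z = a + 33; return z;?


a is read by z's definition; z is returned
No dead code


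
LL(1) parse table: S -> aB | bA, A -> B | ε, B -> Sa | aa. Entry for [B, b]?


For [B, b]: 'b' ∈ FIRST(Sa)
Entry: B -> Sa


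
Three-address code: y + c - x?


Break into single-operator statements:
t1 = y + c
t2 = t1 - x


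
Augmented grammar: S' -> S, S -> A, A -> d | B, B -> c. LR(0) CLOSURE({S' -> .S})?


Start: S' -> .S
For each item with dot before a nonterminal B, add B -> .γ for every B-production
Closure: [S' -> .S, S -> .A, A -> .d, A -> .B, B -> .c]


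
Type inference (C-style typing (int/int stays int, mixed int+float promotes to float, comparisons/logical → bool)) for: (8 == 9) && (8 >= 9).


Operand types: bool && bool
Rule: logical operators take bool operands and yield bool
Result type: bool


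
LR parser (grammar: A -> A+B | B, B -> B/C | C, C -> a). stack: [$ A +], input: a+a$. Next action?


no handle ('A+' is not any RHS); shift 'a'
Action: shift


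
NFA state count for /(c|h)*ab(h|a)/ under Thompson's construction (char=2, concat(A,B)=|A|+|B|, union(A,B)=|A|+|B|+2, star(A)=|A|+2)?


Syntax tree has 6 char leaf(s), 2 union(s), 1 star(s)
chars contribute 6×2 = 12; each union adds +2; each star adds +2
Total: 12 + 4 + 2 = 18 states


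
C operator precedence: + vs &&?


'+' is additive (level 9); '&&' is logical AND (level 2)
Higher level binds tighter
'+' has higher precedence than '&&'


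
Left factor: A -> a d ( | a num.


Common prefix: 'a'
Factored: A -> a A', A' -> d ( | num


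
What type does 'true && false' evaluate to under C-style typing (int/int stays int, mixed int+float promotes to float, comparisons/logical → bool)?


Operand types: bool && bool
Rule: logical operators take bool operands and yield bool
Result type: bool


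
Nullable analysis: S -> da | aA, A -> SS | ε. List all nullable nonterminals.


A nonterminal is nullable iff some alternative derives ε (directly, or every symbol in it is nullable)
Nullable: {A}


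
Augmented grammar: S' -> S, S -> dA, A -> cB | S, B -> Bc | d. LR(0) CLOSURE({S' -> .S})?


Start: S' -> .S
For each item with dot before a nonterminal B, add B -> .γ for every B-production
Closure: [S' -> .S, S -> .dA]


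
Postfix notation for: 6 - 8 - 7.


Left to right (same or higher precedence on left)
Postfix: 6 8 - 7 -


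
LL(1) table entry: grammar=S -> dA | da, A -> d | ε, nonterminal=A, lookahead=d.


For [A, d]: 'd' ∈ FIRST(d)
Entry: A -> d


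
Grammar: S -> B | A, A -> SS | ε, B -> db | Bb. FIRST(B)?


Per alternative of B: FIRST(db) = {d}; FIRST(Bb) = {d}
FIRST(B) = {d}


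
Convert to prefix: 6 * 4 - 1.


left-to-right (same/higher precedence on left): tree is (- (* 6 4) 1)
Prefix: - * 6 4 1


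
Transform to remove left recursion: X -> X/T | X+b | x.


Left-recursive alternatives: X/T, X+b; non-recursive: x
Introduce X': X -> xX', X' -> /TX' | +bX' | ε


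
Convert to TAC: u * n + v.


Break into single-operator statements:
t1 = u * n
t2 = t1 + v


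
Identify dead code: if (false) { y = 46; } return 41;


condition is constant false, so the whole block is unreachable
Dead: 'if (false) { y = 46; }'


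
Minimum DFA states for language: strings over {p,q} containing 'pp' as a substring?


KMP-style automaton: 2 progress states + 1 absorbing accept = 3
Minimal DFA: 3 states


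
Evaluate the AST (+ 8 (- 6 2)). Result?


Evaluate inner: (- 6 2) = 4
Evaluate root: (+ 8 4) = 12
Result: 12


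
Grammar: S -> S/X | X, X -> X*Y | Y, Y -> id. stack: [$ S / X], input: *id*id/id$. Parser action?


'*' can extend X; shift to build X -> X*Y
Action: shift


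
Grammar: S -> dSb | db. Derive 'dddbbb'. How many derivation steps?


Derivation: S => dSb => ddSbb => dddbbb
Steps: 3


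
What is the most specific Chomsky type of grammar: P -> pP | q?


Right-linear: every RHS is a terminal or a terminal followed by one nonterminal
Classification: Type 3 (Regular)


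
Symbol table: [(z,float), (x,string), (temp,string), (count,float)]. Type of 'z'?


Lookup 'z' → type float


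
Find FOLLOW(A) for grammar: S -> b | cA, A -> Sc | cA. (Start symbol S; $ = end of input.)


$ ∈ FOLLOW(S). For each A -> αBβ: add FIRST(β)\{ε} to FOLLOW(B); if β nullable, add FOLLOW(A).
FOLLOW(A) = {$, c}


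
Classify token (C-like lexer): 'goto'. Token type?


Pattern: reserved word
Type: KEYWORD


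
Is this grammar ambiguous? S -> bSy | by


balanced b^n…y^n: each string has a unique parse
Unambiguous


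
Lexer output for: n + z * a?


Scan left to right, longest-match per lexeme
Tokens: ID(n), OP(+), ID(z), OP(*), ID(a)


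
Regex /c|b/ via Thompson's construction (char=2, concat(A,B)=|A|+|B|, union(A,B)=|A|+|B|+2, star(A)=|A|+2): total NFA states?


Syntax tree has 2 char leaf(s), 1 union(s), 0 star(s)
chars contribute 2×2 = 4; each union adds +2; each star adds +2
Total: 4 + 2 + 0 = 6 states


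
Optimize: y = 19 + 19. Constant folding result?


19 + 19 = 38 at compile time
Optimized: y = 38


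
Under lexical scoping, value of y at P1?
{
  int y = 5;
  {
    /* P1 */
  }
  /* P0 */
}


P1's block does not declare y; resolves to the enclosing declaration at depth 0
y = 5


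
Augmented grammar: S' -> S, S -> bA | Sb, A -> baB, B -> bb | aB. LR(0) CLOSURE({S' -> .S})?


Start: S' -> .S
For each item with dot before a nonterminal B, add B -> .γ for every B-production
Closure: [S' -> .S, S -> .bA, S -> .Sb]


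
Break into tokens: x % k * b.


Scan left to right, longest-match per lexeme
Tokens: ID(x), OP(%), ID(k), OP(*), ID(b)


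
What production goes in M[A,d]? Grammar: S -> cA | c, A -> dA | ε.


For [A, d]: 'd' ∈ FIRST(dA)
Entry: A -> dA


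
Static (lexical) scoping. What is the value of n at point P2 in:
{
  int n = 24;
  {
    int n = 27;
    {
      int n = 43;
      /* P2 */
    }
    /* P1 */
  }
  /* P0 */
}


n declared in the same block as P2
n = 43


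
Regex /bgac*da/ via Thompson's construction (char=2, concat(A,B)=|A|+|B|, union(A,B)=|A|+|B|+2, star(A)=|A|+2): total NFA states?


Syntax tree has 6 char leaf(s), 0 union(s), 1 star(s)
chars contribute 6×2 = 12; each union adds +2; each star adds +2
Total: 12 + 0 + 2 = 14 states


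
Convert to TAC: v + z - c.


Break into single-operator statements:
t1 = v + z
t2 = t1 - c


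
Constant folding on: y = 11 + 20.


11 + 20 = 31 at compile time
Optimized: y = 31


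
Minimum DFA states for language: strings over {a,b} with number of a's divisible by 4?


Track (count of a) mod 4: states 0..3, accept at 0
Minimal DFA: 4 states


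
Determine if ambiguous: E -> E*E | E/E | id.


'id*id/id' has two parse trees (no precedence encoded between * and /)
Ambiguous


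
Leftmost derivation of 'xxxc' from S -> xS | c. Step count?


Derivation: S => xS => xxS => xxxS => xxxc
Steps: 4


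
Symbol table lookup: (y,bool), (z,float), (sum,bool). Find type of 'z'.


Lookup 'z' → type float


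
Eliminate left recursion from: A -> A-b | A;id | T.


Left-recursive alternatives: A-b, A;id; non-recursive: T
Introduce A': A -> TA', A' -> -bA' | ;idA' | ε


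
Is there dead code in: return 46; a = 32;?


statement follows a return and is unreachable
Dead: 'a = 32'


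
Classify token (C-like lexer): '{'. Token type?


Pattern: delimiter/punctuation
Type: PUNCTUATION


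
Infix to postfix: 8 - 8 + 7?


Left to right (same or higher precedence on left)
Postfix: 8 8 - 7 +


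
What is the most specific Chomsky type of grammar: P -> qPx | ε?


Single nonterminal LHS, but q^n x^n is not regular
Classification: Type 2 (Context-Free)


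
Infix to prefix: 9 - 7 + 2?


left-to-right (same/higher precedence on left): tree is (+ (- 9 7) 2)
Prefix: + - 9 7 2


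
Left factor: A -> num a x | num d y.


Common prefix: 'num'
Factored: A -> num A', A' -> a x | d y


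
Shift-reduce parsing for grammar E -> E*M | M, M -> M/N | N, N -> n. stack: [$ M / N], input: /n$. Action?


handle 'M/N' on top
Action: reduce (M -> M/N)


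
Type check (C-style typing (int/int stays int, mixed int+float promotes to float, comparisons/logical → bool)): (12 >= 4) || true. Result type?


Operand types: bool || bool
Rule: logical operators take bool operands and yield bool
Result type: bool


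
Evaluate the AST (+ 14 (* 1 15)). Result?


Evaluate inner: (* 1 15) = 15
Evaluate root: (+ 14 15) = 29
Result: 29


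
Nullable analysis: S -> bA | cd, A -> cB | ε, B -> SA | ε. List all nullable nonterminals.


A nonterminal is nullable iff some alternative derives ε (directly, or every symbol in it is nullable)
Nullable: {A, B}


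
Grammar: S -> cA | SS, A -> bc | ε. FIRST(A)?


Per alternative of A: FIRST(bc) = {b}; FIRST(ε) = {ε}
FIRST(A) = {b, ε}


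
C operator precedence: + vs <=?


'+' is additive (level 9); '<=' is relational (level 7)
Higher level binds tighter
'+' has higher precedence than '<='


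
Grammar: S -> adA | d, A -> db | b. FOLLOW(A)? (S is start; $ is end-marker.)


$ ∈ FOLLOW(S). For each A -> αBβ: add FIRST(β)\{ε} to FOLLOW(B); if β nullable, add FOLLOW(A).
FOLLOW(A) = {$}


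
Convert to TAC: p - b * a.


Break into single-operator statements:
t1 = b * a
t2 = p - t1


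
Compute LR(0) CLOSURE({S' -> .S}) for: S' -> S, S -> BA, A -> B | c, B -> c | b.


Start: S' -> .S
For each item with dot before a nonterminal B, add B -> .γ for every B-production
Closure: [S' -> .S, S -> .BA, B -> .c, B -> .b]


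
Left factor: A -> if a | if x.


Common prefix: 'if'
Factored: A -> if A', A' -> a | x


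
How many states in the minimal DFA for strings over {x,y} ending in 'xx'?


Track the longest suffix of input matching a prefix of 'xx': 3 classes (prefixes of length 0..2)
Minimal DFA: 3 states


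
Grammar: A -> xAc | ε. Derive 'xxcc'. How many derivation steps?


Derivation: A => xAc => xxAcc => xxcc
Steps: 3


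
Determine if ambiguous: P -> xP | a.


right-linear, alternatives start with distinct terminals 'x' vs 'a': unique leftmost derivation
Unambiguous


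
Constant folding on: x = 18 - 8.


18 - 8 = 10 at compile time
Optimized: x = 10


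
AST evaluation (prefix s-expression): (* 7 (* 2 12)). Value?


Evaluate inner: (* 2 12) = 24
Evaluate root: (* 7 24) = 168
Result: 168


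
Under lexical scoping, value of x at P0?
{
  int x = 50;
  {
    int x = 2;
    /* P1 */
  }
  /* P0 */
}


x declared in the same block as P0
x = 50


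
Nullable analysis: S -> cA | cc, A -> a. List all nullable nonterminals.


A nonterminal is nullable iff some alternative derives ε (directly, or every symbol in it is nullable)
Nullable: {}


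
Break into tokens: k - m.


Scan left to right, longest-match per lexeme
Tokens: ID(k), OP(-), ID(m)


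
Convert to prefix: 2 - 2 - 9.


left-to-right (same/higher precedence on left): tree is (- (- 2 2) 9)
Prefix: - - 2 2 9


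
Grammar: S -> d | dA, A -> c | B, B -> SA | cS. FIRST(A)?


Per alternative of A: FIRST(c) = {c}; FIRST(B) = {c, d}
FIRST(A) = {c, d}


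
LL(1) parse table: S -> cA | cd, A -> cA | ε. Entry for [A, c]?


For [A, c]: 'c' ∈ FIRST(cA)
Entry: A -> cA


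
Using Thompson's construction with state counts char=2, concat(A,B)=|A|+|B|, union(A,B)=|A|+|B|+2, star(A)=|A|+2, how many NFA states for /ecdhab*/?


Syntax tree has 6 char leaf(s), 0 union(s), 1 star(s)
chars contribute 6×2 = 12; each union adds +2; each star adds +2
Total: 12 + 0 + 2 = 14 states


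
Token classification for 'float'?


Pattern: reserved word
Type: KEYWORD


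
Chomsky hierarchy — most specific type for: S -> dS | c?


Right-linear: every RHS is a terminal or a terminal followed by one nonterminal
Classification: Type 3 (Regular)


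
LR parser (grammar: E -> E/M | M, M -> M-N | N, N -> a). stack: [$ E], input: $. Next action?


start symbol E on stack, input exhausted
Action: accept


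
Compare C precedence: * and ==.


'*' is multiplicative (level 10); '==' is equality (level 6)
Higher level binds tighter
'*' has higher precedence than '=='


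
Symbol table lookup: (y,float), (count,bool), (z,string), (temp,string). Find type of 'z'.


Lookup 'z' → type string


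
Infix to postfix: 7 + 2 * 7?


* has higher precedence, evaluate 2*7 first
Postfix: 7 2 7 * +


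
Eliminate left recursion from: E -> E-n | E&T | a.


Left-recursive alternatives: E-n, E&T; non-recursive: a
Introduce E': E -> aE', E' -> -nE' | &TE' | ε


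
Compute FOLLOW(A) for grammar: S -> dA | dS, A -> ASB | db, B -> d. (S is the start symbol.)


$ ∈ FOLLOW(S). For each A -> αBβ: add FIRST(β)\{ε} to FOLLOW(B); if β nullable, add FOLLOW(A).
FOLLOW(A) = {$, d}


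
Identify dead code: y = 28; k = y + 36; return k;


y is read by k's definition; k is returned
No dead code


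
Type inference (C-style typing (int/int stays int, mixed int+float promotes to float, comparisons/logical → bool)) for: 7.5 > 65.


Operand types: float > int
Rule: comparison yields bool
Result type: bool


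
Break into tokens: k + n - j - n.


Scan left to right, longest-match per lexeme
Tokens: ID(k), OP(+), ID(n), OP(-), ID(j), OP(-), ID(n)


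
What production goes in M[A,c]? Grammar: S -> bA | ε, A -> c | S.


For [A, c]: 'c' ∈ FIRST(c)
Entry: A -> c


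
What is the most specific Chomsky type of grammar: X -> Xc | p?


Left-linear: every RHS is a terminal or one nonterminal followed by a terminal
Classification: Type 3 (Regular)


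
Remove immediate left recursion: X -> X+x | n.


Left-recursive alternatives: X+x; non-recursive: n
Introduce X': X -> nX', X' -> +xX' | ε


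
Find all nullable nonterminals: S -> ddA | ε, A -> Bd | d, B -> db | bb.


A nonterminal is nullable iff some alternative derives ε (directly, or every symbol in it is nullable)
Nullable: {S}


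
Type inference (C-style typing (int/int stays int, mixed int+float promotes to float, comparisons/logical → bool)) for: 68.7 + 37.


Operand types: float + int
Rule: mixed int/float promotes to float; int/int stays int
Result type: float


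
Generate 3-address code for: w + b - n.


Break into single-operator statements:
t1 = w + b
t2 = t1 - n


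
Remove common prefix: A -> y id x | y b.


Common prefix: 'y'
Factored: A -> y A', A' -> id x | b


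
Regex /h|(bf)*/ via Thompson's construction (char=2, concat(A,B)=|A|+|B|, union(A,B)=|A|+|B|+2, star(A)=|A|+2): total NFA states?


Syntax tree has 3 char leaf(s), 1 union(s), 1 star(s)
chars contribute 3×2 = 6; each union adds +2; each star adds +2
Total: 6 + 2 + 2 = 10 states


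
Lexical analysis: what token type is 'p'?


Pattern: letter/underscore followed by alphanumerics, not a keyword
Type: IDENTIFIER


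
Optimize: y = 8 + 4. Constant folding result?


8 + 4 = 12 at compile time
Optimized: y = 12


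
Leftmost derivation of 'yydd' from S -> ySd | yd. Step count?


Derivation: S => ySd => yydd
Steps: 2


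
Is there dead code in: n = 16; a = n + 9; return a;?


n is read by a's definition; a is returned
No dead code


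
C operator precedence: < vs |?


'<' is relational (level 7); '|' is bitwise OR (level 3)
Higher level binds tighter
'<' has higher precedence than '|'


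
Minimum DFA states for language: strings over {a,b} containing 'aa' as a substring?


KMP-style automaton: 2 progress states + 1 absorbing accept = 3
Minimal DFA: 3 states


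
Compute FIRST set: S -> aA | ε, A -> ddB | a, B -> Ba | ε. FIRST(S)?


Per alternative of S: FIRST(aA) = {a}; FIRST(ε) = {ε}
FIRST(S) = {a, ε}


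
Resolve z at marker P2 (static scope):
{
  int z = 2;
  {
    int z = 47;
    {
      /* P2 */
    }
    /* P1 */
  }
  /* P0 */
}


P2's block does not declare z; resolves to the enclosing declaration at depth 1
z = 47


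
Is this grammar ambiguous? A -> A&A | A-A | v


'v&v-v' has two parse trees (no precedence encoded between & and -)
Ambiguous


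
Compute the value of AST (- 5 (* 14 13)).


Evaluate inner: (* 14 13) = 182
Evaluate root: (- 5 182) = -177
Result: -177


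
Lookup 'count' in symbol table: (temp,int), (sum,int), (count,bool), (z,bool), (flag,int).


Lookup 'count' → type bool


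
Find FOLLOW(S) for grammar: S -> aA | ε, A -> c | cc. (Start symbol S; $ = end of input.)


$ ∈ FOLLOW(S). For each A -> αBβ: add FIRST(β)\{ε} to FOLLOW(B); if β nullable, add FOLLOW(A).
FOLLOW(S) = {$}


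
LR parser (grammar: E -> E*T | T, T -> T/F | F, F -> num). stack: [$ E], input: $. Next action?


start symbol E on stack, input exhausted
Action: accept


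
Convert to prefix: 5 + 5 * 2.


'*' binds tighter: tree is (+ 5 (* 5 2))
Prefix: + 5 * 5 2


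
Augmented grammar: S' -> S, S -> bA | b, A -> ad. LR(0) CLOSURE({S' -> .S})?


Start: S' -> .S
For each item with dot before a nonterminal B, add B -> .γ for every B-production
Closure: [S' -> .S, S -> .bA, S -> .b]


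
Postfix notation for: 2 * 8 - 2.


Left to right (same or higher precedence on left)
Postfix: 2 8 * 2 -


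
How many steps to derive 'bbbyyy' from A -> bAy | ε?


Derivation: A => bAy => bbAyy => bbbAyyy => bbbyyy
Steps: 4


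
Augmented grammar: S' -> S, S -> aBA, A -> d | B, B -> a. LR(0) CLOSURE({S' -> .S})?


Start: S' -> .S
For each item with dot before a nonterminal B, add B -> .γ for every B-production
Closure: [S' -> .S, S -> .aBA]


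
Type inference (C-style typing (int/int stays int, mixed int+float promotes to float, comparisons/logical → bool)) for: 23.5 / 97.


Operand types: float / int
Rule: mixed int/float promotes to float; int/int stays int
Result type: float


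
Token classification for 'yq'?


Pattern: letter/underscore followed by alphanumerics, not a keyword
Type: IDENTIFIER


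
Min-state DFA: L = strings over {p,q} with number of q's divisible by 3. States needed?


Track (count of q) mod 3: states 0..2, accept at 0
Minimal DFA: 3 states


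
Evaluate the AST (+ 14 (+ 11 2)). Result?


Evaluate inner: (+ 11 2) = 13
Evaluate root: (+ 14 13) = 27
Result: 27


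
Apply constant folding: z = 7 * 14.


7 * 14 = 98 at compile time
Optimized: z = 98


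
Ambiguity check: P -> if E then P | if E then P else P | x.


dangling else: 'if E then if E then x else x' parses two ways
Ambiguous


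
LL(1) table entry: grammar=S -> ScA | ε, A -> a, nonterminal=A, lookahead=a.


For [A, a]: 'a' ∈ FIRST(a)
Entry: A -> a


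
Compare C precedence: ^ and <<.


'<<' is shift (level 8); '^' is bitwise XOR (level 4)
Higher level binds tighter
'<<' has higher precedence than '^'


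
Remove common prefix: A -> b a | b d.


Common prefix: 'b'
Factored: A -> b A', A' -> a | d


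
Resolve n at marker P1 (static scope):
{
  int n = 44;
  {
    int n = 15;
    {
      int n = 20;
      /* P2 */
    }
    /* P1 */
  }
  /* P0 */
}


n declared in the same block as P1
n = 15


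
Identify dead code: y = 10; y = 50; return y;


first assignment to y is overwritten before any read
Dead: 'y = 10'


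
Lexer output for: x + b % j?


Scan left to right, longest-match per lexeme
Tokens: ID(x), OP(+), ID(b), OP(%), ID(j)


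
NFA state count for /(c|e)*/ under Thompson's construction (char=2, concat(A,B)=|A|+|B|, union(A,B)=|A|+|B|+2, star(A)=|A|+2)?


Syntax tree has 2 char leaf(s), 1 union(s), 1 star(s)
chars contribute 2×2 = 4; each union adds +2; each star adds +2
Total: 4 + 2 + 2 = 8 states


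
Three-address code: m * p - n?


Break into single-operator statements:
t1 = m * p
t2 = t1 - n


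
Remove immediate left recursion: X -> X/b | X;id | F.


Left-recursive alternatives: X/b, X;id; non-recursive: F
Introduce X': X -> FX', X' -> /bX' | ;idX' | ε


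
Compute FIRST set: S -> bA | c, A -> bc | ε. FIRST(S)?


Per alternative of S: FIRST(bA) = {b}; FIRST(c) = {c}
FIRST(S) = {b, c}


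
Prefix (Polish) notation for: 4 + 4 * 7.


'*' binds tighter: tree is (+ 4 (* 4 7))
Prefix: + 4 * 4 7


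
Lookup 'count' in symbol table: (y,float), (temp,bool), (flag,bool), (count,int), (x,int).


Lookup 'count' → type int


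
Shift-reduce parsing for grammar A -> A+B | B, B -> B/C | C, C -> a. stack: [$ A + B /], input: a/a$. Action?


no handle; shift 'a'
Action: shift


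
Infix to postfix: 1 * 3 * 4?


Left to right (same or higher precedence on left)
Postfix: 1 3 * 4 *


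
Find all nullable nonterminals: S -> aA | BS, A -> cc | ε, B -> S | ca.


A nonterminal is nullable iff some alternative derives ε (directly, or every symbol in it is nullable)
Nullable: {A}


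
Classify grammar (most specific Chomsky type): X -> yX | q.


Right-linear: every RHS is a terminal or a terminal followed by one nonterminal
Classification: Type 3 (Regular)


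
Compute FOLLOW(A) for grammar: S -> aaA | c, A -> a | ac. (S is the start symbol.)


$ ∈ FOLLOW(S). For each A -> αBβ: add FIRST(β)\{ε} to FOLLOW(B); if β nullable, add FOLLOW(A).
FOLLOW(A) = {$}


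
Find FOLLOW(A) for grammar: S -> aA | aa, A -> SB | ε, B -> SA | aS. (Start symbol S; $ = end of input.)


$ ∈ FOLLOW(S). For each A -> αBβ: add FIRST(β)\{ε} to FOLLOW(B); if β nullable, add FOLLOW(A).
FOLLOW(A) = {$, a}


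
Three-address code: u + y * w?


Break into single-operator statements:
t1 = y * w
t2 = u + t1


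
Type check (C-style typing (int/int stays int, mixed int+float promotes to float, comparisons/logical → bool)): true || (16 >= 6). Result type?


Operand types: bool || bool
Rule: logical operators take bool operands and yield bool
Result type: bool


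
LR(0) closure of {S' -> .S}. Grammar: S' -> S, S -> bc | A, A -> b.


Start: S' -> .S
For each item with dot before a nonterminal B, add B -> .γ for every B-production
Closure: [S' -> .S, S -> .bc, S -> .A, A -> .b]


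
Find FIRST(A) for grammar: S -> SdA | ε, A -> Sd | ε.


Per alternative of A: FIRST(Sd) = {d}; FIRST(ε) = {ε}
FIRST(A) = {d, ε}


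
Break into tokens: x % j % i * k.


Scan left to right, longest-match per lexeme
Tokens: ID(x), OP(%), ID(j), OP(%), ID(i), OP(*), ID(k)


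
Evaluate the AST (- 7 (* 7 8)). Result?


Evaluate inner: (* 7 8) = 56
Evaluate root: (- 7 56) = -49
Result: -49
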